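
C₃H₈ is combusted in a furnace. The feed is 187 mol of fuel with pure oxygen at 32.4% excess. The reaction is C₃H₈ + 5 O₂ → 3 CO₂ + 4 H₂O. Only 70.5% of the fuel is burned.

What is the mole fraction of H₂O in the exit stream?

Stoichiometric O₂ = 5 × 187 = 935 mol; O₂ fed = 935 × 1.324 = 1238 mol.
Fuel reacted = 0.705 × 187 → ξ = 131.8 mol.
Outlet (n = n₀ + ν ξ):
  C₃H₈: 187 − 1(131.8) = 55.17
  O₂: 1238 − 5(131.8) = 578.8
  CO₂: 0 + 3(131.8) = 395.5
  H₂O: 0 + 4(131.8) = 527.3
Total out = 1557 mol; y_H₂O = 527.3 / 1557 = 0.3387.

0.339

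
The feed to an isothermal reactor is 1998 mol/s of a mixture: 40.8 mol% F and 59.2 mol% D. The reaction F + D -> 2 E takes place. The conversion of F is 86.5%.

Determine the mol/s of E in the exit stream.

F reacted = 0.865 × 815.2 = 705.1 mol/s; ν_F = −1, so ξ = 705.1/1 = 705.1 mol/s.
Outlet amounts (n = n₀ + ν ξ):
  F: 815.2 − 1(705.1) = 110
  D: 1183 − 1(705.1) = 477.7
  E: 0 + 2(705.1) = 1410

1410 mol/s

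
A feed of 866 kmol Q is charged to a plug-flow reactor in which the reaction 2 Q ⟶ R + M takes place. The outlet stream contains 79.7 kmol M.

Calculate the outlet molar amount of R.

For M: n = n₀ + 1ξ → 79.7 = 0 + 1ξ, giving ξ = 79.7 kmol.
Outlet amounts (n = n₀ + ν ξ):
  Q: 866 − 2(79.7) = 706.6
  R: 0 + 1(79.7) = 79.7
  M: 0 + 1(79.7) = 79.7

79.7 kmol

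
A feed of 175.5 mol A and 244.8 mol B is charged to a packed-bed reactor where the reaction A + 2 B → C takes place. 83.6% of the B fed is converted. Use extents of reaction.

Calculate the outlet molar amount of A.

73.2 mol

B reacted = 0.836 × 244.8 = 204.7 mol; ν_B = −2, so ξ = 204.7/2 = 102.3 mol.
Outlet amounts (n = n₀ + ν ξ):
  A: 175.5 − 1(102.3) = 73.17
  B: 244.8 − 2(102.3) = 40.15
  C: 0 + 1(102.3) = 102.3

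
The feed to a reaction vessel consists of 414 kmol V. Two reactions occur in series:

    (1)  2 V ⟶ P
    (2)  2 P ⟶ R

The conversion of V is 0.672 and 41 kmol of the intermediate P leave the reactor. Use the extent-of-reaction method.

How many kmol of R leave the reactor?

Conversion of V: V consumed = 2ξ₁ = 0.672 × 414 → ξ₁ = 139.1 kmol.
P balance: n_P = 0 + 1ξ₁ − 2ξ₂ = 41 → ξ₂ = (1·139.1 − 41)/2 = 49.05 kmol.
Outlet amounts (n = n₀ + Σ ν·ξ):
  V: 414 − 2(139.1) = 135.8
  P: 0 + 1(139.1) − 2(49.05) = 41
  R: 0 + 1(49.05) = 49.05

49.1 kmol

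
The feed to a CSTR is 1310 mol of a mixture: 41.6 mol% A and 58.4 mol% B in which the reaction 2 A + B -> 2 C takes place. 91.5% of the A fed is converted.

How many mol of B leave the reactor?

516 mol

A reacted = 0.915 × 545 = 498.6 mol; ν_A = −2, so ξ = 498.6/2 = 249.3 mol.
Outlet amounts (n = n₀ + ν ξ):
  A: 545 − 2(249.3) = 46.32
  B: 765 − 1(249.3) = 515.7
  C: 0 + 2(249.3) = 498.6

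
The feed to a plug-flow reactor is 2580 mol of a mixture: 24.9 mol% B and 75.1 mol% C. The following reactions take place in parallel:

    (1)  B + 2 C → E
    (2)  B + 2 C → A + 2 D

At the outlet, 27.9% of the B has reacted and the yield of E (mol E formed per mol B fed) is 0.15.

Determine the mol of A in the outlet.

82.9 mol

Yield of E: 1ξ₁ / 642.4 = 0.15 → ξ₁ = 96.36 mol.
Conversion of B: 1ξ₁ + 1ξ₂ = 0.279 × 642.4 = 179.2 → ξ₂ = 82.87 mol.
Outlet amounts (n = n₀ + Σ ν·ξ):
  B: 642.4 − 1(96.36) − 1(82.87) = 463.2
  C: 1938 − 2(96.36) − 2(82.87) = 1579
  E: 0 + 1(96.36) = 96.36
  A: 0 + 1(82.87) = 82.87
  D: 0 + 2(82.87) = 165.7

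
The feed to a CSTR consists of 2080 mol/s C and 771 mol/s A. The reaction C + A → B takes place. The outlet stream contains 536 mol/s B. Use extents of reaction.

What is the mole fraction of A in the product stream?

0.102

For B: n = n₀ + 1ξ → 536 = 0 + 1ξ, giving ξ = 536 mol/s.
Outlet amounts (n = n₀ + ν ξ):
  C: 2080 − 1(536) = 1544
  A: 771 − 1(536) = 235
  B: 0 + 1(536) = 536
Total out = 2315 mol/s; y_A = 235 / 2315 = 0.1015.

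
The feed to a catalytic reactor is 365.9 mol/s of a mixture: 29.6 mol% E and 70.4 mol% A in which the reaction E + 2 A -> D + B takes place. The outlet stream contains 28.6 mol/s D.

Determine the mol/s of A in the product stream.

200 mol/s

For D: n = n₀ + 1ξ → 28.6 = 0 + 1ξ, giving ξ = 28.6 mol/s.
Outlet amounts (n = n₀ + ν ξ):
  E: 108.3 − 1(28.6) = 79.71
  A: 257.6 − 2(28.6) = 200.4
  D: 0 + 1(28.6) = 28.6
  B: 0 + 1(28.6) = 28.6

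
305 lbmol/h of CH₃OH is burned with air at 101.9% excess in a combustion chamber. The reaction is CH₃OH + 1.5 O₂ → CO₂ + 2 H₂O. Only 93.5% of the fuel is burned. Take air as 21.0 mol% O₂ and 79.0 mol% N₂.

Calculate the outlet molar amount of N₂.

Stoichiometric O₂ = 1.5 × 305 = 457.5 lbmol/h; O₂ fed = 457.5 × 2.019 = 923.7 lbmol/h.
N₂ fed = 923.7 × 79/21 = 3475 lbmol/h.
Fuel reacted = 0.935 × 305 → ξ = 285.2 lbmol/h.
Outlet (n = n₀ + ν ξ):
  CH₃OH: 305 − 1(285.2) = 19.82
  O₂: 923.7 − 1.5(285.2) = 495.9
  N₂: 3475 (inert)
  CO₂: 0 + 1(285.2) = 285.2
  H₂O: 0 + 2(285.2) = 570.4

3470 lbmol/h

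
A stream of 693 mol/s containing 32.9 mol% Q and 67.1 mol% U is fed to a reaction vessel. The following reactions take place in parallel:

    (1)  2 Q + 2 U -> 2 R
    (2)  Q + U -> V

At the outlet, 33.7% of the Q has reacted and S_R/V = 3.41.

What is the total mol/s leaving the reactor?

Conversion of Q: Q consumed = 0.337 × 228 = 76.83 mol/s = 2ξ₁ + 1ξ₂.
Selectivity: 2ξ₁ / (1ξ₂) = 3.41 → ξ₁ = 1.705 ξ₂.
Substitute: (2·1.705 + 1) ξ₂ = 76.83 → ξ₂ = 17.42 mol/s, ξ₁ = 29.71 mol/s.
Outlet amounts (n = n₀ + Σ ν·ξ):
  Q: 228 − 2(29.71) − 1(17.42) = 151.2
  U: 465 − 2(29.71) − 1(17.42) = 388.2
  R: 0 + 2(29.71) = 59.41
  V: 0 + 1(17.42) = 17.42
Total out = 151.2 + 388.2 + 59.41 + 17.42 = 616.2 mol/s.

616 mol/s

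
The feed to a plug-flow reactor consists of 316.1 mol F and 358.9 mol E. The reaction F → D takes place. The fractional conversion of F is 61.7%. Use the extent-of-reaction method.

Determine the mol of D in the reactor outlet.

195 mol

F reacted = 0.617 × 316.1 = 195 mol; ν_F = −1, so ξ = 195/1 = 195 mol.
Outlet amounts (n = n₀ + ν ξ):
  F: 316.1 − 1(195) = 121.1
  D: 0 + 1(195) = 195
  E: 358.9 (inert)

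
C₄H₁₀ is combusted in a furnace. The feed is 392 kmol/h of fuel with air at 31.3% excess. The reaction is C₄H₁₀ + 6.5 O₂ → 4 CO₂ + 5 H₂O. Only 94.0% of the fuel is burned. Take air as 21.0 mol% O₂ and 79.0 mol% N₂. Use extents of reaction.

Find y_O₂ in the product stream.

0.0563

Stoichiometric O₂ = 6.5 × 392 = 2548 kmol/h; O₂ fed = 2548 × 1.313 = 3346 kmol/h.
N₂ fed = 3346 × 79/21 = 12590 kmol/h.
Fuel reacted = 0.94 × 392 → ξ = 368.5 kmol/h.
Outlet (n = n₀ + ν ξ):
  C₄H₁₀: 392 − 1(368.5) = 23.52
  O₂: 3346 − 6.5(368.5) = 950.4
  N₂: 12590 (inert)
  CO₂: 0 + 4(368.5) = 1474
  H₂O: 0 + 5(368.5) = 1842
Total out = 16880 kmol/h; y_O₂ = 950.4 / 16880 = 0.05632.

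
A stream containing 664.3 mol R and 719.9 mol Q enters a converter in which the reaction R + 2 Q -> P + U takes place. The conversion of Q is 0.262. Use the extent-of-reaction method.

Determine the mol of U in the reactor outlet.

94.3 mol

Q reacted = 0.262 × 719.9 = 188.6 mol; ν_Q = −2, so ξ = 188.6/2 = 94.31 mol.
Outlet amounts (n = n₀ + ν ξ):
  R: 664.3 − 1(94.31) = 570
  Q: 719.9 − 2(94.31) = 531.3
  P: 0 + 1(94.31) = 94.31
  U: 0 + 1(94.31) = 94.31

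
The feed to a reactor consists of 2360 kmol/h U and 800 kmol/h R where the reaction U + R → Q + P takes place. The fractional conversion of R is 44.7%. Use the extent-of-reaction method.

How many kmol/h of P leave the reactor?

R reacted = 0.447 × 800 = 357.6 kmol/h; ν_R = −1, so ξ = 357.6/1 = 357.6 kmol/h.
Outlet amounts (n = n₀ + ν ξ):
  U: 2360 − 1(357.6) = 2002
  R: 800 − 1(357.6) = 442.4
  Q: 0 + 1(357.6) = 357.6
  P: 0 + 1(357.6) = 357.6

358 kmol/h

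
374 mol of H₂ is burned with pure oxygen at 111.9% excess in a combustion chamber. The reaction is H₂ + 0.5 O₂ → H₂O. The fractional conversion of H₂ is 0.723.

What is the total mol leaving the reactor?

Stoichiometric O₂ = 0.5 × 374 = 187 mol; O₂ fed = 187 × 2.119 = 396.3 mol.
Fuel reacted = 0.723 × 374 → ξ = 270.4 mol.
Outlet (n = n₀ + ν ξ):
  H₂: 374 − 1(270.4) = 103.6
  O₂: 396.3 − 0.5(270.4) = 261.1
  H₂O: 0 + 1(270.4) = 270.4
Total out = 103.6 + 261.1 + 270.4 = 635.1 mol.

635 mol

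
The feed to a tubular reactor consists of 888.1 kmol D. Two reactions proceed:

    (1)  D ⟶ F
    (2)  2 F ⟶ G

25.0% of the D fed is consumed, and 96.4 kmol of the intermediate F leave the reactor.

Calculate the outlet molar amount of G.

62.8 kmol

Conversion of D: D consumed = 1ξ₁ = 0.25 × 888.1 → ξ₁ = 222 kmol.
F balance: n_F = 0 + 1ξ₁ − 2ξ₂ = 96.4 → ξ₂ = (1·222 − 96.4)/2 = 62.81 kmol.
Outlet amounts (n = n₀ + Σ ν·ξ):
  D: 888.1 − 1(222) = 666.1
  F: 0 + 1(222) − 2(62.81) = 96.4
  G: 0 + 1(62.81) = 62.81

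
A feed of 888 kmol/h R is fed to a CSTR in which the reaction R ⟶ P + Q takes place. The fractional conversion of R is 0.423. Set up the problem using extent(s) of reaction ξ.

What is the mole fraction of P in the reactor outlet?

R reacted = 0.423 × 888 = 375.6 kmol/h; ν_R = −1, so ξ = 375.6/1 = 375.6 kmol/h.
Outlet amounts (n = n₀ + ν ξ):
  R: 888 − 1(375.6) = 512.4
  P: 0 + 1(375.6) = 375.6
  Q: 0 + 1(375.6) = 375.6
Total out = 1264 kmol/h; y_P = 375.6 / 1264 = 0.2973.

0.297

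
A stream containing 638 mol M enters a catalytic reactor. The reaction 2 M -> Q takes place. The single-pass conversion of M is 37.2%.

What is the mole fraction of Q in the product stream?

M reacted = 0.372 × 638 = 237.3 mol; ν_M = −2, so ξ = 237.3/2 = 118.7 mol.
Outlet amounts (n = n₀ + ν ξ):
  M: 638 − 2(118.7) = 400.7
  Q: 0 + 1(118.7) = 118.7
Total out = 519.3 mol; y_Q = 118.7 / 519.3 = 0.2285.

0.229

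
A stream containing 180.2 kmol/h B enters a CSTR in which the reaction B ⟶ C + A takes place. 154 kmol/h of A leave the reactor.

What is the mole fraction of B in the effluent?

0.0784

For A: n = n₀ + 1ξ → 154 = 0 + 1ξ, giving ξ = 154 kmol/h.
Outlet amounts (n = n₀ + ν ξ):
  B: 180.2 − 1(154) = 26.2
  C: 0 + 1(154) = 154
  A: 0 + 1(154) = 154
Total out = 334.2 kmol/h; y_B = 26.2 / 334.2 = 0.0784.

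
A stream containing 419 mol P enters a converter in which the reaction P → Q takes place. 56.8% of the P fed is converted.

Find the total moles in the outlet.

P reacted = 0.568 × 419 = 238 mol; ν_P = −1, so ξ = 238/1 = 238 mol.
Outlet amounts (n = n₀ + ν ξ):
  P: 419 − 1(238) = 181
  Q: 0 + 1(238) = 238
Total out = 181 + 238 = 419 mol.

419 mol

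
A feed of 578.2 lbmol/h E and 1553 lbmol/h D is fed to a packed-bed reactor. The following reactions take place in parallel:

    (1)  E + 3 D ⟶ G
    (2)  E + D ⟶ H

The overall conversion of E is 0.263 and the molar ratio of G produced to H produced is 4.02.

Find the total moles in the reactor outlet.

Conversion of E: E consumed = 0.263 × 578.2 = 152.1 lbmol/h = 1ξ₁ + 1ξ₂.
Selectivity: 1ξ₁ / (1ξ₂) = 4.02 → ξ₁ = 4.02 ξ₂.
Substitute: (1·4.02 + 1) ξ₂ = 152.1 → ξ₂ = 30.29 lbmol/h, ξ₁ = 121.8 lbmol/h.
Outlet amounts (n = n₀ + Σ ν·ξ):
  E: 578.2 − 1(121.8) − 1(30.29) = 426.1
  D: 1553 − 3(121.8) − 1(30.29) = 1157
  G: 0 + 1(121.8) = 121.8
  H: 0 + 1(30.29) = 30.29
Total out = 426.1 + 1157 + 121.8 + 30.29 = 1736 lbmol/h.

1740 lbmol/h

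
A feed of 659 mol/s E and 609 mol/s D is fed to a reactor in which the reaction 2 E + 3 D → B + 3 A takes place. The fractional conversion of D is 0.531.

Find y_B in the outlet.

0.0929

D reacted = 0.531 × 609 = 323.4 mol/s; ν_D = −3, so ξ = 323.4/3 = 107.8 mol/s.
Outlet amounts (n = n₀ + ν ξ):
  E: 659 − 2(107.8) = 443.4
  D: 609 − 3(107.8) = 285.6
  B: 0 + 1(107.8) = 107.8
  A: 0 + 3(107.8) = 323.4
Total out = 1160 mol/s; y_B = 107.8 / 1160 = 0.09291.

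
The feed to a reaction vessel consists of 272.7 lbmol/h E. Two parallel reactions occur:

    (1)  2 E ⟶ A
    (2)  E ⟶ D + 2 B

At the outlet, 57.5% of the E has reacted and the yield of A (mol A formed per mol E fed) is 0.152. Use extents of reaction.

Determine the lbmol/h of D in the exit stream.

Yield of A: 1ξ₁ / 272.7 = 0.152 → ξ₁ = 41.45 lbmol/h.
Conversion of E: 2ξ₁ + 1ξ₂ = 0.575 × 272.7 = 156.8 → ξ₂ = 73.9 lbmol/h.
Outlet amounts (n = n₀ + Σ ν·ξ):
  E: 272.7 − 2(41.45) − 1(73.9) = 115.9
  A: 0 + 1(41.45) = 41.45
  D: 0 + 1(73.9) = 73.9
  B: 0 + 2(73.9) = 147.8

73.9 lbmol/h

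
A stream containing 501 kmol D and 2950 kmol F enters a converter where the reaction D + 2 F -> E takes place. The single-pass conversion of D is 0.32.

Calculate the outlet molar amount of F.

D reacted = 0.32 × 501 = 160.3 kmol; ν_D = −1, so ξ = 160.3/1 = 160.3 kmol.
Outlet amounts (n = n₀ + ν ξ):
  D: 501 − 1(160.3) = 340.7
  F: 2950 − 2(160.3) = 2629
  E: 0 + 1(160.3) = 160.3

2630 kmol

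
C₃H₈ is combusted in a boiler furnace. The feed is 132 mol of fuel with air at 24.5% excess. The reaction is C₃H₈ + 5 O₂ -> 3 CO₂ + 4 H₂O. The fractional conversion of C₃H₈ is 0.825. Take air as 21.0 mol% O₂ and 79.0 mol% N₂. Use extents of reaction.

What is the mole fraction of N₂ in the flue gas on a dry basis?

Stoichiometric O₂ = 5 × 132 = 660 mol; O₂ fed = 660 × 1.245 = 821.7 mol.
N₂ fed = 821.7 × 79/21 = 3091 mol.
Fuel reacted = 0.825 × 132 → ξ = 108.9 mol.
Outlet (n = n₀ + ν ξ):
  C₃H₈: 132 − 1(108.9) = 23.1
  O₂: 821.7 − 5(108.9) = 277.2
  N₂: 3091 (inert)
  CO₂: 0 + 3(108.9) = 326.7
  H₂O: 0 + 4(108.9) = 435.6
Dry total = 3718 mol; y_N₂ (dry) = 3091 / 3718 = 0.8314.

0.831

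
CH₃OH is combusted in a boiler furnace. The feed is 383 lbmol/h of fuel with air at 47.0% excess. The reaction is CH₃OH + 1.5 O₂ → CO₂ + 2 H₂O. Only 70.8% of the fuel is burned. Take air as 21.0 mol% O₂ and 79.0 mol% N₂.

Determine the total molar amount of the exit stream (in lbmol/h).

4540 lbmol/h

Stoichiometric O₂ = 1.5 × 383 = 574.5 lbmol/h; O₂ fed = 574.5 × 1.470 = 844.5 lbmol/h.
N₂ fed = 844.5 × 79/21 = 3177 lbmol/h.
Fuel reacted = 0.708 × 383 → ξ = 271.2 lbmol/h.
Outlet (n = n₀ + ν ξ):
  CH₃OH: 383 − 1(271.2) = 111.8
  O₂: 844.5 − 1.5(271.2) = 437.8
  N₂: 3177 (inert)
  CO₂: 0 + 1(271.2) = 271.2
  H₂O: 0 + 2(271.2) = 542.3
Total out = 111.8 + 437.8 + 3177 + 271.2 + 542.3 = 4540 lbmol/h.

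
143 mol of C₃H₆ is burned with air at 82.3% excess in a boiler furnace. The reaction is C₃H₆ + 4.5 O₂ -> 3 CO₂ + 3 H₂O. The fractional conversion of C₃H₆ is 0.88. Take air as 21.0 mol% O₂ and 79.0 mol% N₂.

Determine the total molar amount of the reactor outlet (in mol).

Stoichiometric O₂ = 4.5 × 143 = 643.5 mol; O₂ fed = 643.5 × 1.823 = 1173 mol.
N₂ fed = 1173 × 79/21 = 4413 mol.
Fuel reacted = 0.88 × 143 → ξ = 125.8 mol.
Outlet (n = n₀ + ν ξ):
  C₃H₆: 143 − 1(125.8) = 17.16
  O₂: 1173 − 4.5(125.8) = 606.8
  N₂: 4413 (inert)
  CO₂: 0 + 3(125.8) = 377.5
  H₂O: 0 + 3(125.8) = 377.5
Total out = 17.16 + 606.8 + 4413 + 377.5 + 377.5 = 5792 mol.

5790 mol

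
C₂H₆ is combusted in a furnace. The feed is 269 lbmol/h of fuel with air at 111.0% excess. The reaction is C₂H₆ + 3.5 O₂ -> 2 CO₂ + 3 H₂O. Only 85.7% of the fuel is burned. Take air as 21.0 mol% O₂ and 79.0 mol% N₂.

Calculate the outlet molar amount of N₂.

7470 lbmol/h

Stoichiometric O₂ = 3.5 × 269 = 941.5 lbmol/h; O₂ fed = 941.5 × 2.110 = 1987 lbmol/h.
N₂ fed = 1987 × 79/21 = 7473 lbmol/h.
Fuel reacted = 0.857 × 269 → ξ = 230.5 lbmol/h.
Outlet (n = n₀ + ν ξ):
  C₂H₆: 269 − 1(230.5) = 38.47
  O₂: 1987 − 3.5(230.5) = 1180
  N₂: 7473 (inert)
  CO₂: 0 + 2(230.5) = 461.1
  H₂O: 0 + 3(230.5) = 691.6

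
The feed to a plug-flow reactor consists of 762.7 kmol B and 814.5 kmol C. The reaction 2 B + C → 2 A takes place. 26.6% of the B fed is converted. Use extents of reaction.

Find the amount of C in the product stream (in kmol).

B reacted = 0.266 × 762.7 = 202.9 kmol; ν_B = −2, so ξ = 202.9/2 = 101.4 kmol.
Outlet amounts (n = n₀ + ν ξ):
  B: 762.7 − 2(101.4) = 559.8
  C: 814.5 − 1(101.4) = 713.1
  A: 0 + 2(101.4) = 202.9

713 kmol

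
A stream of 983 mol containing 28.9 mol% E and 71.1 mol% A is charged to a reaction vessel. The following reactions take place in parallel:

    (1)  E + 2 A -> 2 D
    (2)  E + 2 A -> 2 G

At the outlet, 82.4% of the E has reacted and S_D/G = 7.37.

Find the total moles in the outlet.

749 mol

Conversion of E: E consumed = 0.824 × 284.1 = 234.1 mol = 1ξ₁ + 1ξ₂.
Selectivity: 2ξ₁ / (2ξ₂) = 7.37 → ξ₁ = 7.37 ξ₂.
Substitute: (1·7.37 + 1) ξ₂ = 234.1 → ξ₂ = 27.97 mol, ξ₁ = 206.1 mol.
Outlet amounts (n = n₀ + Σ ν·ξ):
  E: 284.1 − 1(206.1) − 1(27.97) = 50
  A: 698.9 − 2(206.1) − 2(27.97) = 230.7
  D: 0 + 2(206.1) = 412.2
  G: 0 + 2(27.97) = 55.93
Total out = 50 + 230.7 + 412.2 + 55.93 = 748.9 mol.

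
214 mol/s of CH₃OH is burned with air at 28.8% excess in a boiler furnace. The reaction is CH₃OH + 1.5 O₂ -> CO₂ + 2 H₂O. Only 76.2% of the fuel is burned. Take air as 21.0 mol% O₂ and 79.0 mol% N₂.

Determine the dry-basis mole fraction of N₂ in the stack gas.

0.802

Stoichiometric O₂ = 1.5 × 214 = 321 mol/s; O₂ fed = 321 × 1.288 = 413.4 mol/s.
N₂ fed = 413.4 × 79/21 = 1555 mol/s.
Fuel reacted = 0.762 × 214 → ξ = 163.1 mol/s.
Outlet (n = n₀ + ν ξ):
  CH₃OH: 214 − 1(163.1) = 50.93
  O₂: 413.4 − 1.5(163.1) = 168.8
  N₂: 1555 (inert)
  CO₂: 0 + 1(163.1) = 163.1
  H₂O: 0 + 2(163.1) = 326.1
Dry total = 1938 mol/s; y_N₂ (dry) = 1555 / 1938 = 0.8025.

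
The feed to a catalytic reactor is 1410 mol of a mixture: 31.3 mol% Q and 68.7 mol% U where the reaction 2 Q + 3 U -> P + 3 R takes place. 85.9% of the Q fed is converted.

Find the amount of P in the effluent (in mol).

Q reacted = 0.859 × 441.3 = 379.1 mol; ν_Q = −2, so ξ = 379.1/2 = 189.6 mol.
Outlet amounts (n = n₀ + ν ξ):
  Q: 441.3 − 2(189.6) = 62.23
  U: 968.7 − 3(189.6) = 400
  P: 0 + 1(189.6) = 189.6
  R: 0 + 3(189.6) = 568.7

190 mol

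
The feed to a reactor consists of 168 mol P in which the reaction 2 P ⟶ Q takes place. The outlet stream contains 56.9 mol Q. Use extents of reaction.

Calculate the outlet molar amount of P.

For Q: n = n₀ + 1ξ → 56.9 = 0 + 1ξ, giving ξ = 56.9 mol.
Outlet amounts (n = n₀ + ν ξ):
  P: 168 − 2(56.9) = 54.2
  Q: 0 + 1(56.9) = 56.9

54.2 mol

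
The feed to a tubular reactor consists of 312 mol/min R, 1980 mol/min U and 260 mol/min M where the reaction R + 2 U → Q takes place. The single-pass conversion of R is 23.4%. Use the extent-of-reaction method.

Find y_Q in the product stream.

R reacted = 0.234 × 312 = 73.01 mol/min; ν_R = −1, so ξ = 73.01/1 = 73.01 mol/min.
Outlet amounts (n = n₀ + ν ξ):
  R: 312 − 1(73.01) = 239
  U: 1980 − 2(73.01) = 1834
  Q: 0 + 1(73.01) = 73.01
  M: 260 (inert)
Total out = 2406 mol/min; y_Q = 73.01 / 2406 = 0.03034.

0.0303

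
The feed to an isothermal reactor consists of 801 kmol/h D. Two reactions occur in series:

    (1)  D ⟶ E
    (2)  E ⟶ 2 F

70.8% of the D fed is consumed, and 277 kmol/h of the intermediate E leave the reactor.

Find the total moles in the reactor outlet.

Conversion of D: D consumed = 1ξ₁ = 0.708 × 801 → ξ₁ = 567.1 kmol/h.
E balance: n_E = 0 + 1ξ₁ − 1ξ₂ = 277 → ξ₂ = (1·567.1 − 277)/1 = 290.1 kmol/h.
Outlet amounts (n = n₀ + Σ ν·ξ):
  D: 801 − 1(567.1) = 233.9
  E: 0 + 1(567.1) − 1(290.1) = 277
  F: 0 + 2(290.1) = 580.2
Total out = 233.9 + 277 + 580.2 = 1091 kmol/h.

1090 kmol/h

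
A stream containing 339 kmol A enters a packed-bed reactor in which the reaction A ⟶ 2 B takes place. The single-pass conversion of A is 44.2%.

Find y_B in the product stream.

0.613

A reacted = 0.442 × 339 = 149.8 kmol; ν_A = −1, so ξ = 149.8/1 = 149.8 kmol.
Outlet amounts (n = n₀ + ν ξ):
  A: 339 − 1(149.8) = 189.2
  B: 0 + 2(149.8) = 299.7
Total out = 488.8 kmol; y_B = 299.7 / 488.8 = 0.613.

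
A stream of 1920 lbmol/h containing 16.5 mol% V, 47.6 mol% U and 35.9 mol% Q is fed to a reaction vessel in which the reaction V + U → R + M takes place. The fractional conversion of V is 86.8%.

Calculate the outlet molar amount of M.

275 lbmol/h

V reacted = 0.868 × 316.8 = 275 lbmol/h; ν_V = −1, so ξ = 275/1 = 275 lbmol/h.
Outlet amounts (n = n₀ + ν ξ):
  V: 316.8 − 1(275) = 41.82
  U: 913.9 − 1(275) = 638.9
  R: 0 + 1(275) = 275
  M: 0 + 1(275) = 275
  Q: 689.3 (inert)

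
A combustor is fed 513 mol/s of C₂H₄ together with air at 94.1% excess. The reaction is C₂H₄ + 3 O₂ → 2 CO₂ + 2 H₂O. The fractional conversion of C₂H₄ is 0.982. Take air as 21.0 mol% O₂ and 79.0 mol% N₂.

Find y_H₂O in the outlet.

0.0684

Stoichiometric O₂ = 3 × 513 = 1539 mol/s; O₂ fed = 1539 × 1.941 = 2987 mol/s.
N₂ fed = 2987 × 79/21 = 11240 mol/s.
Fuel reacted = 0.982 × 513 → ξ = 503.8 mol/s.
Outlet (n = n₀ + ν ξ):
  C₂H₄: 513 − 1(503.8) = 9.234
  O₂: 2987 − 3(503.8) = 1476
  N₂: 11240 (inert)
  CO₂: 0 + 2(503.8) = 1008
  H₂O: 0 + 2(503.8) = 1008
Total out = 14740 mol/s; y_H₂O = 1008 / 14740 = 0.06836.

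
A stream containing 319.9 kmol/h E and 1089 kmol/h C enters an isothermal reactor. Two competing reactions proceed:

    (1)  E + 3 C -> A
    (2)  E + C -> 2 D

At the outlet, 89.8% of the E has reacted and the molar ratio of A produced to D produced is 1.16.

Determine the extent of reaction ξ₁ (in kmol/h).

ξ₁ = 201 kmol/h

Conversion of E: E consumed = 0.898 × 319.9 = 287.3 kmol/h = 1ξ₁ + 1ξ₂.
Selectivity: 1ξ₁ / (2ξ₂) = 1.16 → ξ₁ = 2.32 ξ₂.
Substitute: (1·2.32 + 1) ξ₂ = 287.3 → ξ₂ = 86.53 kmol/h, ξ₁ = 200.7 kmol/h.
Outlet amounts (n = n₀ + Σ ν·ξ):
  E: 319.9 − 1(200.7) − 1(86.53) = 32.63
  C: 1089 − 3(200.7) − 1(86.53) = 400.2
  A: 0 + 1(200.7) = 200.7
  D: 0 + 2(86.53) = 173.1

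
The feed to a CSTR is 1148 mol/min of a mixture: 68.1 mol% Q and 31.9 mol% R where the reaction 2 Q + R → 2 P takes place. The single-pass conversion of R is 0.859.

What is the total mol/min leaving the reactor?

833 mol/min

R reacted = 0.859 × 366.2 = 314.6 mol/min; ν_R = −1, so ξ = 314.6/1 = 314.6 mol/min.
Outlet amounts (n = n₀ + ν ξ):
  Q: 781.8 − 2(314.6) = 152.6
  R: 366.2 − 1(314.6) = 51.64
  P: 0 + 2(314.6) = 629.2
Total out = 152.6 + 51.64 + 629.2 = 833.4 mol/min.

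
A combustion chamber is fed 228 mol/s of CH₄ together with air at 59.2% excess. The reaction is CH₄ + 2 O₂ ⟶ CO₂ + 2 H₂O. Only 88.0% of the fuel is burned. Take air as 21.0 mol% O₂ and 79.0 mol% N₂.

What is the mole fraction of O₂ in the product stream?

Stoichiometric O₂ = 2 × 228 = 456 mol/s; O₂ fed = 456 × 1.592 = 726 mol/s.
N₂ fed = 726 × 79/21 = 2731 mol/s.
Fuel reacted = 0.88 × 228 → ξ = 200.6 mol/s.
Outlet (n = n₀ + ν ξ):
  CH₄: 228 − 1(200.6) = 27.36
  O₂: 726 − 2(200.6) = 324.7
  N₂: 2731 (inert)
  CO₂: 0 + 1(200.6) = 200.6
  H₂O: 0 + 2(200.6) = 401.3
Total out = 3685 mol/s; y_O₂ = 324.7 / 3685 = 0.08811.

0.0881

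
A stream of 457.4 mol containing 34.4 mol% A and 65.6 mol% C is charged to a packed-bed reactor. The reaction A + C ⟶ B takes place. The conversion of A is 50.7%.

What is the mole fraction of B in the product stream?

A reacted = 0.507 × 157.3 = 79.77 mol; ν_A = −1, so ξ = 79.77/1 = 79.77 mol.
Outlet amounts (n = n₀ + ν ξ):
  A: 157.3 − 1(79.77) = 77.57
  C: 300.1 − 1(79.77) = 220.3
  B: 0 + 1(79.77) = 79.77
Total out = 377.6 mol; y_B = 79.77 / 377.6 = 0.2113.

0.211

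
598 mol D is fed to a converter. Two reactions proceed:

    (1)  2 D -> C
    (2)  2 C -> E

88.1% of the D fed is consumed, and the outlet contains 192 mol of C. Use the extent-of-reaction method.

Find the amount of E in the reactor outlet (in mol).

35.7 mol

Conversion of D: D consumed = 2ξ₁ = 0.881 × 598 → ξ₁ = 263.4 mol.
C balance: n_C = 0 + 1ξ₁ − 2ξ₂ = 192 → ξ₂ = (1·263.4 − 192)/2 = 35.71 mol.
Outlet amounts (n = n₀ + Σ ν·ξ):
  D: 598 − 2(263.4) = 71.16
  C: 0 + 1(263.4) − 2(35.71) = 192
  E: 0 + 1(35.71) = 35.71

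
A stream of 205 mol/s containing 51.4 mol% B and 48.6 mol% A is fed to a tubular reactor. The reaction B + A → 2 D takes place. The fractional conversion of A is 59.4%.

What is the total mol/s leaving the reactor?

A reacted = 0.594 × 99.63 = 59.18 mol/s; ν_A = −1, so ξ = 59.18/1 = 59.18 mol/s.
Outlet amounts (n = n₀ + ν ξ):
  B: 105.4 − 1(59.18) = 46.19
  A: 99.63 − 1(59.18) = 40.45
  D: 0 + 2(59.18) = 118.4
Total out = 46.19 + 40.45 + 118.4 = 205 mol/s.

205 mol/s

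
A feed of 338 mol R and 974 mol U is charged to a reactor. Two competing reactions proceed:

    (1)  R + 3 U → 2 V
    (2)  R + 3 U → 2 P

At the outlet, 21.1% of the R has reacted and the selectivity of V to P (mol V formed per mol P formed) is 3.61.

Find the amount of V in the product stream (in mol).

112 mol

Conversion of R: R consumed = 0.211 × 338 = 71.32 mol = 1ξ₁ + 1ξ₂.
Selectivity: 2ξ₁ / (2ξ₂) = 3.61 → ξ₁ = 3.61 ξ₂.
Substitute: (1·3.61 + 1) ξ₂ = 71.32 → ξ₂ = 15.47 mol, ξ₁ = 55.85 mol.
Outlet amounts (n = n₀ + Σ ν·ξ):
  R: 338 − 1(55.85) − 1(15.47) = 266.7
  U: 974 − 3(55.85) − 3(15.47) = 760
  V: 0 + 2(55.85) = 111.7
  P: 0 + 2(15.47) = 30.94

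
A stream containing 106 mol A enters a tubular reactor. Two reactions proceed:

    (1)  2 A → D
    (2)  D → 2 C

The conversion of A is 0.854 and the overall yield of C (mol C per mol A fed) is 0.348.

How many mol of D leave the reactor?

Conversion of A: A consumed = 2ξ₁ = 0.854 × 106 → ξ₁ = 45.26 mol.
Yield of C: 2ξ₂ / 106 = 0.348 → ξ₂ = 18.44 mol.
Outlet amounts (n = n₀ + Σ ν·ξ):
  A: 106 − 2(45.26) = 15.48
  D: 0 + 1(45.26) − 1(18.44) = 26.82
  C: 0 + 2(18.44) = 36.89

26.8 mol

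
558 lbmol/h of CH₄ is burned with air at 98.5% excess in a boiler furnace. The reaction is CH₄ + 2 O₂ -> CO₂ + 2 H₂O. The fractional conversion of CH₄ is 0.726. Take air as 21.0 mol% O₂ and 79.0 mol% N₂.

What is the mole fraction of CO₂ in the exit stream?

Stoichiometric O₂ = 2 × 558 = 1116 lbmol/h; O₂ fed = 1116 × 1.985 = 2215 lbmol/h.
N₂ fed = 2215 × 79/21 = 8334 lbmol/h.
Fuel reacted = 0.726 × 558 → ξ = 405.1 lbmol/h.
Outlet (n = n₀ + ν ξ):
  CH₄: 558 − 1(405.1) = 152.9
  O₂: 2215 − 2(405.1) = 1405
  N₂: 8334 (inert)
  CO₂: 0 + 1(405.1) = 405.1
  H₂O: 0 + 2(405.1) = 810.2
Total out = 11110 lbmol/h; y_CO₂ = 405.1 / 11110 = 0.03647.

0.0365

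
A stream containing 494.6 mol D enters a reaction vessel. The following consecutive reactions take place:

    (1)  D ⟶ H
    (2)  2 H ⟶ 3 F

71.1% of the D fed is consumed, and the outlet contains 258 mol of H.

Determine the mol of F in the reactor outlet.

140 mol

Conversion of D: D consumed = 1ξ₁ = 0.711 × 494.6 → ξ₁ = 351.7 mol.
H balance: n_H = 0 + 1ξ₁ − 2ξ₂ = 258 → ξ₂ = (1·351.7 − 258)/2 = 46.83 mol.
Outlet amounts (n = n₀ + Σ ν·ξ):
  D: 494.6 − 1(351.7) = 142.9
  H: 0 + 1(351.7) − 2(46.83) = 258
  F: 0 + 3(46.83) = 140.5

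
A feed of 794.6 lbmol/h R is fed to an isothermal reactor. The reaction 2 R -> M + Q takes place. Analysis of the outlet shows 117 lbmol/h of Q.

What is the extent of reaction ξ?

For Q: n = n₀ + 1ξ → 117 = 0 + 1ξ, giving ξ = 117 lbmol/h.
Outlet amounts (n = n₀ + ν ξ):
  R: 794.6 − 2(117) = 560.6
  M: 0 + 1(117) = 117
  Q: 0 + 1(117) = 117

ξ = 117 lbmol/h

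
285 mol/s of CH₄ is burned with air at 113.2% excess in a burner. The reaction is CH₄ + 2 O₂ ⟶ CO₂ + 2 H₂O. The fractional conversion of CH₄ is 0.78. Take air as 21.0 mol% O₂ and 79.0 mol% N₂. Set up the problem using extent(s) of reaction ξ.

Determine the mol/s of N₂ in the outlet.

Stoichiometric O₂ = 2 × 285 = 570 mol/s; O₂ fed = 570 × 2.132 = 1215 mol/s.
N₂ fed = 1215 × 79/21 = 4572 mol/s.
Fuel reacted = 0.78 × 285 → ξ = 222.3 mol/s.
Outlet (n = n₀ + ν ξ):
  CH₄: 285 − 1(222.3) = 62.7
  O₂: 1215 − 2(222.3) = 770.6
  N₂: 4572 (inert)
  CO₂: 0 + 1(222.3) = 222.3
  H₂O: 0 + 2(222.3) = 444.6

4570 mol/s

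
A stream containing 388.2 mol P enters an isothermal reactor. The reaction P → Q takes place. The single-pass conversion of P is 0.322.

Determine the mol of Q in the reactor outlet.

P reacted = 0.322 × 388.2 = 125 mol; ν_P = −1, so ξ = 125/1 = 125 mol.
Outlet amounts (n = n₀ + ν ξ):
  P: 388.2 − 1(125) = 263.2
  Q: 0 + 1(125) = 125

125 mol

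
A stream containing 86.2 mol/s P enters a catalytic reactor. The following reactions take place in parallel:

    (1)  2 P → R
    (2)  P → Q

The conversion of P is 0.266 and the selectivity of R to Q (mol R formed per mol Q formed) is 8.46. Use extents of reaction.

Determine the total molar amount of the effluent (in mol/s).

Conversion of P: P consumed = 0.266 × 86.2 = 22.93 mol/s = 2ξ₁ + 1ξ₂.
Selectivity: 1ξ₁ / (1ξ₂) = 8.46 → ξ₁ = 8.46 ξ₂.
Substitute: (2·8.46 + 1) ξ₂ = 22.93 → ξ₂ = 1.28 mol/s, ξ₁ = 10.82 mol/s.
Outlet amounts (n = n₀ + Σ ν·ξ):
  P: 86.2 − 2(10.82) − 1(1.28) = 63.27
  R: 0 + 1(10.82) = 10.82
  Q: 0 + 1(1.28) = 1.28
Total out = 63.27 + 10.82 + 1.28 = 75.38 mol/s.

75.4 mol/s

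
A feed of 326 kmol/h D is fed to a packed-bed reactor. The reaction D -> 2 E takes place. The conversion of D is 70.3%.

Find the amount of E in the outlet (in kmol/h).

D reacted = 0.703 × 326 = 229.2 kmol/h; ν_D = −1, so ξ = 229.2/1 = 229.2 kmol/h.
Outlet amounts (n = n₀ + ν ξ):
  D: 326 − 1(229.2) = 96.82
  E: 0 + 2(229.2) = 458.4

458 kmol/h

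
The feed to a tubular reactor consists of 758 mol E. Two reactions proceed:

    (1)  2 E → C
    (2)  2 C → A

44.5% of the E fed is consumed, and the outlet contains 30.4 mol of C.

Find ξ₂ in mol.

Conversion of E: E consumed = 2ξ₁ = 0.445 × 758 → ξ₁ = 168.7 mol.
C balance: n_C = 0 + 1ξ₁ − 2ξ₂ = 30.4 → ξ₂ = (1·168.7 − 30.4)/2 = 69.13 mol.
Outlet amounts (n = n₀ + Σ ν·ξ):
  E: 758 − 2(168.7) = 420.7
  C: 0 + 1(168.7) − 2(69.13) = 30.4
  A: 0 + 1(69.13) = 69.13

ξ₂ = 69.1 mol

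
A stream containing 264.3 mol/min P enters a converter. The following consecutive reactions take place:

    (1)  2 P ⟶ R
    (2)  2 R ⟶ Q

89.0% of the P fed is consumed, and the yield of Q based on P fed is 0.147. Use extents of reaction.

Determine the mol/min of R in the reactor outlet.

Conversion of P: P consumed = 2ξ₁ = 0.89 × 264.3 → ξ₁ = 117.6 mol/min.
Yield of Q: 1ξ₂ / 264.3 = 0.147 → ξ₂ = 38.85 mol/min.
Outlet amounts (n = n₀ + Σ ν·ξ):
  P: 264.3 − 2(117.6) = 29.07
  R: 0 + 1(117.6) − 2(38.85) = 39.91
  Q: 0 + 1(38.85) = 38.85

39.9 mol/min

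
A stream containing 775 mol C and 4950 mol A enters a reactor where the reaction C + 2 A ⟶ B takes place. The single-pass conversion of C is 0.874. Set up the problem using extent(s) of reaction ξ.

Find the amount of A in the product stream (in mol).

C reacted = 0.874 × 775 = 677.4 mol; ν_C = −1, so ξ = 677.4/1 = 677.4 mol.
Outlet amounts (n = n₀ + ν ξ):
  C: 775 − 1(677.4) = 97.65
  A: 4950 − 2(677.4) = 3595
  B: 0 + 1(677.4) = 677.4

3600 mol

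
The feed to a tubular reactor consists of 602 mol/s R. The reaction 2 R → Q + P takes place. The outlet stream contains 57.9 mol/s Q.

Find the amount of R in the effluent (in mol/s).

486 mol/s

For Q: n = n₀ + 1ξ → 57.9 = 0 + 1ξ, giving ξ = 57.9 mol/s.
Outlet amounts (n = n₀ + ν ξ):
  R: 602 − 2(57.9) = 486.2
  Q: 0 + 1(57.9) = 57.9
  P: 0 + 1(57.9) = 57.9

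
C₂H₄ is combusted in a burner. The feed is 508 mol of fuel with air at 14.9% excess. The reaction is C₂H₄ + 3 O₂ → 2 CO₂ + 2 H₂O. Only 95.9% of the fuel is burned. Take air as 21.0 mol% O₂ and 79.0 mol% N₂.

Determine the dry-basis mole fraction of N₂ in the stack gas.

Stoichiometric O₂ = 3 × 508 = 1524 mol; O₂ fed = 1524 × 1.149 = 1751 mol.
N₂ fed = 1751 × 79/21 = 6587 mol.
Fuel reacted = 0.959 × 508 → ξ = 487.2 mol.
Outlet (n = n₀ + ν ξ):
  C₂H₄: 508 − 1(487.2) = 20.83
  O₂: 1751 − 3(487.2) = 289.6
  N₂: 6587 (inert)
  CO₂: 0 + 2(487.2) = 974.3
  H₂O: 0 + 2(487.2) = 974.3
Dry total = 7872 mol; y_N₂ (dry) = 6587 / 7872 = 0.8368.

0.837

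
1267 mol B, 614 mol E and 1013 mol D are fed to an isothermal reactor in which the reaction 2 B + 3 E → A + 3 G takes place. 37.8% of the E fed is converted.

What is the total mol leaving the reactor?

E reacted = 0.378 × 614 = 232.1 mol; ν_E = −3, so ξ = 232.1/3 = 77.36 mol.
Outlet amounts (n = n₀ + ν ξ):
  B: 1267 − 2(77.36) = 1112
  E: 614 − 3(77.36) = 381.9
  A: 0 + 1(77.36) = 77.36
  G: 0 + 3(77.36) = 232.1
  D: 1013 (inert)
Total out = 1112 + 381.9 + 77.36 + 232.1 + 1013 = 2817 mol.

2820 mol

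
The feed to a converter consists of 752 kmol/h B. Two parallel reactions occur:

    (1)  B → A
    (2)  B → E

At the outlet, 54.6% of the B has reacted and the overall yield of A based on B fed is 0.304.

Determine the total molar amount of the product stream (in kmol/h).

752 kmol/h

Yield of A: 1ξ₁ / 752 = 0.304 → ξ₁ = 228.6 kmol/h.
Conversion of B: 1ξ₁ + 1ξ₂ = 0.546 × 752 = 410.6 → ξ₂ = 182 kmol/h.
Outlet amounts (n = n₀ + Σ ν·ξ):
  B: 752 − 1(228.6) − 1(182) = 341.4
  A: 0 + 1(228.6) = 228.6
  E: 0 + 1(182) = 182
Total out = 341.4 + 228.6 + 182 = 752 kmol/h.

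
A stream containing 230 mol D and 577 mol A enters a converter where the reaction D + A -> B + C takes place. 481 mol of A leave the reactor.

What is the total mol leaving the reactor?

For A: n = n₀ − 1ξ → 481 = 577 − 1ξ, giving ξ = 96 mol.
Outlet amounts (n = n₀ + ν ξ):
  D: 230 − 1(96) = 134
  A: 577 − 1(96) = 481
  B: 0 + 1(96) = 96
  C: 0 + 1(96) = 96
Total out = 134 + 481 + 96 + 96 = 807 mol.

807 mol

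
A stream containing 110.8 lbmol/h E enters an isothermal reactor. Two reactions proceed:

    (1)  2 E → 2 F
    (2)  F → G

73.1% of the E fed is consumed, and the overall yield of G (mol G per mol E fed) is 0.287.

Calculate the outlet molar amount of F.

49.2 lbmol/h

Conversion of E: E consumed = 2ξ₁ = 0.731 × 110.8 → ξ₁ = 40.5 lbmol/h.
Yield of G: 1ξ₂ / 110.8 = 0.287 → ξ₂ = 31.8 lbmol/h.
Outlet amounts (n = n₀ + Σ ν·ξ):
  E: 110.8 − 2(40.5) = 29.81
  F: 0 + 2(40.5) − 1(31.8) = 49.2
  G: 0 + 1(31.8) = 31.8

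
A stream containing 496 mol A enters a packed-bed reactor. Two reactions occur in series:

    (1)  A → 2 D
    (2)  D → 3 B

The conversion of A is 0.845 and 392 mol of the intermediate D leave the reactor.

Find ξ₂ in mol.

ξ₂ = 446 mol

Conversion of A: A consumed = 1ξ₁ = 0.845 × 496 → ξ₁ = 419.1 mol.
D balance: n_D = 0 + 2ξ₁ − 1ξ₂ = 392 → ξ₂ = (2·419.1 − 392)/1 = 446.2 mol.
Outlet amounts (n = n₀ + Σ ν·ξ):
  A: 496 − 1(419.1) = 76.88
  D: 0 + 2(419.1) − 1(446.2) = 392
  B: 0 + 3(446.2) = 1339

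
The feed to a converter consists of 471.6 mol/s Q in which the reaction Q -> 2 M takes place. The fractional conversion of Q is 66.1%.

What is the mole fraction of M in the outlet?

0.796

Q reacted = 0.661 × 471.6 = 311.7 mol/s; ν_Q = −1, so ξ = 311.7/1 = 311.7 mol/s.
Outlet amounts (n = n₀ + ν ξ):
  Q: 471.6 − 1(311.7) = 159.9
  M: 0 + 2(311.7) = 623.5
Total out = 783.3 mol/s; y_M = 623.5 / 783.3 = 0.7959.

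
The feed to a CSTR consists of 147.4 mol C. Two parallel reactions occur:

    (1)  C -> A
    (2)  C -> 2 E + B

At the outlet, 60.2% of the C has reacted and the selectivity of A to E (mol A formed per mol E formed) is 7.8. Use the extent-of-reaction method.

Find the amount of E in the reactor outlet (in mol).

10.7 mol

Conversion of C: C consumed = 0.602 × 147.4 = 88.73 mol = 1ξ₁ + 1ξ₂.
Selectivity: 1ξ₁ / (2ξ₂) = 7.8 → ξ₁ = 15.6 ξ₂.
Substitute: (1·15.6 + 1) ξ₂ = 88.73 → ξ₂ = 5.345 mol, ξ₁ = 83.39 mol.
Outlet amounts (n = n₀ + Σ ν·ξ):
  C: 147.4 − 1(83.39) − 1(5.345) = 58.67
  A: 0 + 1(83.39) = 83.39
  E: 0 + 2(5.345) = 10.69
  B: 0 + 1(5.345) = 5.345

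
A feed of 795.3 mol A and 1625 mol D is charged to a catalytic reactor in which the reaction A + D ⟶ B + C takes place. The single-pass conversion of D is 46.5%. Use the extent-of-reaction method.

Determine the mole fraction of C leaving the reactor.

D reacted = 0.465 × 1625 = 755.6 mol; ν_D = −1, so ξ = 755.6/1 = 755.6 mol.
Outlet amounts (n = n₀ + ν ξ):
  A: 795.3 − 1(755.6) = 39.67
  D: 1625 − 1(755.6) = 869.4
  B: 0 + 1(755.6) = 755.6
  C: 0 + 1(755.6) = 755.6
Total out = 2420 mol; y_C = 755.6 / 2420 = 0.3122.

0.312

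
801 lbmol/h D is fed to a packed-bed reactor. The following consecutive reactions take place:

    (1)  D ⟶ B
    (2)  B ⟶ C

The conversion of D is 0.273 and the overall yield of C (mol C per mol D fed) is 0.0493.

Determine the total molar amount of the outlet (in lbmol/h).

801 lbmol/h

Conversion of D: D consumed = 1ξ₁ = 0.273 × 801 → ξ₁ = 218.7 lbmol/h.
Yield of C: 1ξ₂ / 801 = 0.0493 → ξ₂ = 39.49 lbmol/h.
Outlet amounts (n = n₀ + Σ ν·ξ):
  D: 801 − 1(218.7) = 582.3
  B: 0 + 1(218.7) − 1(39.49) = 179.2
  C: 0 + 1(39.49) = 39.49
Total out = 582.3 + 179.2 + 39.49 = 801 lbmol/h.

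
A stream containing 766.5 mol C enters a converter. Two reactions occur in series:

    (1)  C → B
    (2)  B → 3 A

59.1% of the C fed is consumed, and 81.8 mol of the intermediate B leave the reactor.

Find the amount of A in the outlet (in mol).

1110 mol

Conversion of C: C consumed = 1ξ₁ = 0.591 × 766.5 → ξ₁ = 453 mol.
B balance: n_B = 0 + 1ξ₁ − 1ξ₂ = 81.8 → ξ₂ = (1·453 − 81.8)/1 = 371.2 mol.
Outlet amounts (n = n₀ + Σ ν·ξ):
  C: 766.5 − 1(453) = 313.5
  B: 0 + 1(453) − 1(371.2) = 81.8
  A: 0 + 3(371.2) = 1114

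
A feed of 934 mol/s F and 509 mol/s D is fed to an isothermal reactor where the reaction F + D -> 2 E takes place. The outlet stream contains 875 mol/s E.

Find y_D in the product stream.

For E: n = n₀ + 2ξ → 875 = 0 + 2ξ, giving ξ = 437.5 mol/s.
Outlet amounts (n = n₀ + ν ξ):
  F: 934 − 1(437.5) = 496.5
  D: 509 − 1(437.5) = 71.5
  E: 0 + 2(437.5) = 875
Total out = 1443 mol/s; y_D = 71.5 / 1443 = 0.04955.

0.0495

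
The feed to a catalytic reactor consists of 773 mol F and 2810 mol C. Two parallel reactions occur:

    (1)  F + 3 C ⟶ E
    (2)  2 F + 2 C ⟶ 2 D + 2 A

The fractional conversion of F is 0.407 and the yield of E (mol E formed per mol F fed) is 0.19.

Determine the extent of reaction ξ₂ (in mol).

ξ₂ = 83.9 mol

Yield of E: 1ξ₁ / 773 = 0.19 → ξ₁ = 146.9 mol.
Conversion of F: 1ξ₁ + 2ξ₂ = 0.407 × 773 = 314.6 → ξ₂ = 83.87 mol.
Outlet amounts (n = n₀ + Σ ν·ξ):
  F: 773 − 1(146.9) − 2(83.87) = 458.4
  C: 2810 − 3(146.9) − 2(83.87) = 2202
  E: 0 + 1(146.9) = 146.9
  D: 0 + 2(83.87) = 167.7
  A: 0 + 2(83.87) = 167.7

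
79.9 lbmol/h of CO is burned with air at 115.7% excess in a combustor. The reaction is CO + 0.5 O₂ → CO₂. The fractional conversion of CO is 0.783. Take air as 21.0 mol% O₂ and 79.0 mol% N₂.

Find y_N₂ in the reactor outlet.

Stoichiometric O₂ = 0.5 × 79.9 = 39.95 lbmol/h; O₂ fed = 39.95 × 2.157 = 86.17 lbmol/h.
N₂ fed = 86.17 × 79/21 = 324.2 lbmol/h.
Fuel reacted = 0.783 × 79.9 → ξ = 62.56 lbmol/h.
Outlet (n = n₀ + ν ξ):
  CO: 79.9 − 1(62.56) = 17.34
  O₂: 86.17 − 0.5(62.56) = 54.89
  N₂: 324.2 (inert)
  CO₂: 0 + 1(62.56) = 62.56
Total out = 459 lbmol/h; y_N₂ = 324.2 / 459 = 0.7063.

0.706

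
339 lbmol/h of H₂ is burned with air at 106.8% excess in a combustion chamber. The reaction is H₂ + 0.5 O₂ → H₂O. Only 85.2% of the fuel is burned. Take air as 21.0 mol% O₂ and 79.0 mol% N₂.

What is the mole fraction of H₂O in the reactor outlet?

Stoichiometric O₂ = 0.5 × 339 = 169.5 lbmol/h; O₂ fed = 169.5 × 2.068 = 350.5 lbmol/h.
N₂ fed = 350.5 × 79/21 = 1319 lbmol/h.
Fuel reacted = 0.852 × 339 → ξ = 288.8 lbmol/h.
Outlet (n = n₀ + ν ξ):
  H₂: 339 − 1(288.8) = 50.17
  O₂: 350.5 − 0.5(288.8) = 206.1
  N₂: 1319 (inert)
  H₂O: 0 + 1(288.8) = 288.8
Total out = 1864 lbmol/h; y_H₂O = 288.8 / 1864 = 0.155.

0.155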